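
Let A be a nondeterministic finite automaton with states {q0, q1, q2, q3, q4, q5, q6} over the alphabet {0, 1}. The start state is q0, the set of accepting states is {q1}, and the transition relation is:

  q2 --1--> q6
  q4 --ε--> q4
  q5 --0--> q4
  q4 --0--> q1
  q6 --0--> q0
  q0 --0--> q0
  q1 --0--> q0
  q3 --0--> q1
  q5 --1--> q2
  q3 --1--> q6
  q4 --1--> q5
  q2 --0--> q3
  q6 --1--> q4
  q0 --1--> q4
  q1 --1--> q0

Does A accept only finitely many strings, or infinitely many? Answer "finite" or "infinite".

State q0 is reachable from the start and can reach an accepting state, and it lies on the cycle q0 → q0.
Traversing that cycle any number of times yields accepted strings of unbounded length, so the language is infinite.

infinite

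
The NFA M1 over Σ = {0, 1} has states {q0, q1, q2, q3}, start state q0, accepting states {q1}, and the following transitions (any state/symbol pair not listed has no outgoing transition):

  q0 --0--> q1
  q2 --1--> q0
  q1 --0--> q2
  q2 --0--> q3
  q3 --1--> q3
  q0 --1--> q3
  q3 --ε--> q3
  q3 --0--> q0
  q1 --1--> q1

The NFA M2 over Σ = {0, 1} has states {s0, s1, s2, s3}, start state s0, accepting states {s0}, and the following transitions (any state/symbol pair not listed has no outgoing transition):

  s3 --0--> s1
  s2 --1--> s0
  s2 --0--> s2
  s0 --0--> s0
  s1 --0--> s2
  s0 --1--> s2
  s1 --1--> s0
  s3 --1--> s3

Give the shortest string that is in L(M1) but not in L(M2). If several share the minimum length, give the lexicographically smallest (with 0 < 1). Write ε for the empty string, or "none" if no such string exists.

01

The string 01 is accepted by M1 but not by M2.
No shorter string lies in the difference, and 01 is the lexicographically first length-2 string in L(M1) \ L(M2).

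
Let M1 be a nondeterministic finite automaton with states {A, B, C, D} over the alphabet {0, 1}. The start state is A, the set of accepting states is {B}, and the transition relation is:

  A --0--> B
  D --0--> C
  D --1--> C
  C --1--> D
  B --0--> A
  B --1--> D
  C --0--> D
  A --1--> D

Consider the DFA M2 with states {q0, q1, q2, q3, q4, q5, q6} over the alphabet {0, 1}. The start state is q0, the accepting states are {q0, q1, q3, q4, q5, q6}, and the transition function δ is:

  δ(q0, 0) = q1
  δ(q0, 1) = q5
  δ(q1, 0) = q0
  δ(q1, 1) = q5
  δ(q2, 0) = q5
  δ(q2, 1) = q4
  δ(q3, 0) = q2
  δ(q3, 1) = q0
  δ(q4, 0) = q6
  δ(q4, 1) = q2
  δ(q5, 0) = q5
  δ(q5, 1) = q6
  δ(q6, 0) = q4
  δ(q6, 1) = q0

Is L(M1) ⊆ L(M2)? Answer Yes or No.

Yes

Exploring the product automaton M1 × M2 from the start pair (A, q0), following both machines on each input symbol, reaches 14 state pairs: (A, q0), (B, q1), (D, q5), (C, q5), (C, q6), (D, q6), (D, q4), (D, q0), (C, q4), (C, q0), (C, q2), (C, q1), (D, q2), (D, q1).
M1 accepts in {B} and M2 accepts in {q0, q1, q3, q4, q5, q6}. The reachable pairs whose M1-component is accepting are (B, q1); in each of them the M2-component is accepting too, so the product for L(M1) \ L(M2) (M1-component accepting, M2-component rejecting) has no reachable accepting pair and the difference is empty.
Hence every string in L(M1) is also in L(M2).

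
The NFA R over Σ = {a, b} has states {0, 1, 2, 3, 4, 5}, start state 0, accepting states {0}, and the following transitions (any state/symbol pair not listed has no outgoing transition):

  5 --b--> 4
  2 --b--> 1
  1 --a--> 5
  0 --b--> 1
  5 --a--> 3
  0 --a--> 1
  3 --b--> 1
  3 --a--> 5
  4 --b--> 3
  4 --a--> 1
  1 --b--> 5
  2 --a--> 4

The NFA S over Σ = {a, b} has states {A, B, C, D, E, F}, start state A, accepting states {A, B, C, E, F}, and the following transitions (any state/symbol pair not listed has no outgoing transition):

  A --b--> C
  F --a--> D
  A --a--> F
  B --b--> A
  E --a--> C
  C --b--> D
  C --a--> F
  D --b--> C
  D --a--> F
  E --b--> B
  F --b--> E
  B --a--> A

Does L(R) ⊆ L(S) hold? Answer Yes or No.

Yes

Exploring the product automaton R × S from the start pair (0, A), following both machines on each input symbol, reaches 22 state pairs: (0, A), (1, F), (1, C), (5, D), (5, E), (5, F), (3, F), (4, C), (3, C), (4, B), (3, D), (4, E), (1, E), (1, D), (1, A), (3, A), (3, B), (5, C), (5, B), (5, A), (4, D), (4, A).
R accepts in {0} and S accepts in {A, B, C, E, F}. The reachable pairs whose R-component is accepting are (0, A); in each of them the S-component is accepting too, so the product for L(R) \ L(S) (R-component accepting, S-component rejecting) has no reachable accepting pair and the difference is empty.
Hence every string in L(R) is also in L(S).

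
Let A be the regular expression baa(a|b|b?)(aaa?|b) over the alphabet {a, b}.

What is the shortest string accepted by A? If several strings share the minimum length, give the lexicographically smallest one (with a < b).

baab

By inspection of the expression, no string of length less than 4 matches, and baab is the lexicographically first match of length 4.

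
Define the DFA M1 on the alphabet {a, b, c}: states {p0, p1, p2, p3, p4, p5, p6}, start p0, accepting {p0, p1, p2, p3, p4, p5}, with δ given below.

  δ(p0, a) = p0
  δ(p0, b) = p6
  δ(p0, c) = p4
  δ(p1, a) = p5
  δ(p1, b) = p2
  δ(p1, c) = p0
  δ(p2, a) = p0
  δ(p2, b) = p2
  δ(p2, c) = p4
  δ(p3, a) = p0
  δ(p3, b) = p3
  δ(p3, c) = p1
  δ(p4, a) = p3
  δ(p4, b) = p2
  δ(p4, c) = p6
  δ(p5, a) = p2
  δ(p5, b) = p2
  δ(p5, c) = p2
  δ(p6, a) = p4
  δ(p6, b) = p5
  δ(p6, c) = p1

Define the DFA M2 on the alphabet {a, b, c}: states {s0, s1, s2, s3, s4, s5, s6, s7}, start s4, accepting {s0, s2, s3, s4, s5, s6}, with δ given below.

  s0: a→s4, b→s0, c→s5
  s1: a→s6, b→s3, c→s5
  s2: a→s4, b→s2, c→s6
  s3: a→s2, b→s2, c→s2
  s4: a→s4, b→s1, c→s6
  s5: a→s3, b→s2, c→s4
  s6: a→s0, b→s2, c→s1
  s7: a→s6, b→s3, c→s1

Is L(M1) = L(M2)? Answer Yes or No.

Yes

Exploring the product automaton M1 × M2 from the start pair (p0, s4), following both machines on each input symbol, reaches 7 state pairs: (p0, s4), (p6, s1), (p4, s6), (p5, s3), (p1, s5), (p3, s0), (p2, s2).
M1 accepts in {p0, p1, p2, p3, p4, p5} and M2 accepts in {s0, s2, s3, s4, s5, s6}. In every reachable pair the two components are either both accepting — (p0, s4), (p4, s6), (p5, s3), (p1, s5), (p3, s0), (p2, s2) — or both non-accepting, so no string is accepted by exactly one of the machines: L(M1) \ L(M2) and L(M2) \ L(M1) are both empty.
Hence every string is accepted by M1 iff it is accepted by M2, and the two languages coincide.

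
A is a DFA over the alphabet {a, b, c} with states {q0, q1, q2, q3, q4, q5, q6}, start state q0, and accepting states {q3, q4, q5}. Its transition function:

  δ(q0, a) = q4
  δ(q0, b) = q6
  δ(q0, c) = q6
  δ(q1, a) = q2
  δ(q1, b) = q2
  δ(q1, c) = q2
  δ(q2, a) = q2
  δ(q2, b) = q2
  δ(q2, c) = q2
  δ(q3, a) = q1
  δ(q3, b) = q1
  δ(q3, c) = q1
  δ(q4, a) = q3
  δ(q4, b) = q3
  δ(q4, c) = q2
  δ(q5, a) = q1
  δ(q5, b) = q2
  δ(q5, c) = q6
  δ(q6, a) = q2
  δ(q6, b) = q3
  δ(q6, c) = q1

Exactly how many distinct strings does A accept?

5

The useful subgraph on states {q0, q3, q4, q6} is acyclic, so L(A) is finite; the longest accepting path visits 3 useful states, giving maximum string length 2.
Counting accepting paths from q0 by length: 1 of length 1, 4 of length 2. Total 5.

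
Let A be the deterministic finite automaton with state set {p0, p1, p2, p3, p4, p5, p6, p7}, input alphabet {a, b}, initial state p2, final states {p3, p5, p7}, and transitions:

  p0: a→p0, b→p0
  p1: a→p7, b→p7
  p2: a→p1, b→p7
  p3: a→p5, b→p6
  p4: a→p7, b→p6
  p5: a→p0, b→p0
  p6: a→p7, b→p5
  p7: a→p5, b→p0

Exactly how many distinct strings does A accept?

6

The useful subgraph on states {p1, p2, p5, p7} is acyclic, so L(A) is finite; the longest accepting path visits 4 useful states, giving maximum string length 3.
Counting accepting paths from p2 by length: 1 of length 1, 3 of length 2, 2 of length 3. Total 6.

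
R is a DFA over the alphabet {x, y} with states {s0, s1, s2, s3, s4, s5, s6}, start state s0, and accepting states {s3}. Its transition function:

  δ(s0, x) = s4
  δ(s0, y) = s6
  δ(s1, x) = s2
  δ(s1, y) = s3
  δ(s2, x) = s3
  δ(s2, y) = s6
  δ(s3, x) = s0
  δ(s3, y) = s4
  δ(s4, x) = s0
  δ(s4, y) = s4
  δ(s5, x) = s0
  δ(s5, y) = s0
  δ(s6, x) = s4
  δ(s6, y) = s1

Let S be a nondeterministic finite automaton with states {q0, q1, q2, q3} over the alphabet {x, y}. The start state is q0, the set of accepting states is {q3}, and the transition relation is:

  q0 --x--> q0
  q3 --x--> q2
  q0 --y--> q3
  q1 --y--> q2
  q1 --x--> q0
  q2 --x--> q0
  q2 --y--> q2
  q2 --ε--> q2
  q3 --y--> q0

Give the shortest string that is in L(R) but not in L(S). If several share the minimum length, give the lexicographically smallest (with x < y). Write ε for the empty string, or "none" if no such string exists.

yyxx

The string yyxx is accepted by R but not by S.
No shorter string lies in the difference, and yyxx is the lexicographically first length-4 string in L(R) \ L(S).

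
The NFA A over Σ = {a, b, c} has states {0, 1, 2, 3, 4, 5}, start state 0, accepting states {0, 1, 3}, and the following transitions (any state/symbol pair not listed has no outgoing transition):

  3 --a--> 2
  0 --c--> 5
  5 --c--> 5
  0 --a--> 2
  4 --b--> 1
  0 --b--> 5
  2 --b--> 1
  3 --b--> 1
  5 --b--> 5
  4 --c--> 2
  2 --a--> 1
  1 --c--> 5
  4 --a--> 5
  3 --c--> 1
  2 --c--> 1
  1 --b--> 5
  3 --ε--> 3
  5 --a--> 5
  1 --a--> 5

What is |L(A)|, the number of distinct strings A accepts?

The useful subgraph on states {0, 1, 2} is acyclic, so L(A) is finite; the longest accepting path visits 3 useful states, giving maximum string length 2.
Counting accepting paths from 0 by length: 1 of length 0, 3 of length 2. Total 4.

4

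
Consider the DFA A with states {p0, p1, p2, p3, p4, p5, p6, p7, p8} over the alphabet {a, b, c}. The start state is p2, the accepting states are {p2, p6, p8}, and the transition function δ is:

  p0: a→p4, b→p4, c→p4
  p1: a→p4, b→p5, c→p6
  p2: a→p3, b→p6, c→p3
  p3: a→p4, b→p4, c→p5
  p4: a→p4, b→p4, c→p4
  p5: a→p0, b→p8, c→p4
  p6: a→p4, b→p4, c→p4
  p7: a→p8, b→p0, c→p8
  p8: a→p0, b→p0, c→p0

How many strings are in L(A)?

4

The useful subgraph on states {p2, p3, p5, p6, p8} is acyclic, so L(A) is finite; the longest accepting path visits 4 useful states, giving maximum string length 3.
Counting accepting paths from p2 by length: 1 of length 0, 1 of length 1, 2 of length 3. Total 4.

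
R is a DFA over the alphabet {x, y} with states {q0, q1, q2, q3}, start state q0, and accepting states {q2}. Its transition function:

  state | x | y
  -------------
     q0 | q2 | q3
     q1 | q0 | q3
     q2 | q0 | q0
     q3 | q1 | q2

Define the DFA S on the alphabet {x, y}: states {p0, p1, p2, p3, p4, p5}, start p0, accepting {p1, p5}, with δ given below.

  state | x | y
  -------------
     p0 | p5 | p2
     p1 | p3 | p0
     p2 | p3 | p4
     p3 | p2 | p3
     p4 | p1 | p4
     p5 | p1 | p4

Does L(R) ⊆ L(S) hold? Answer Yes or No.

The string yy is in L(R) but not in L(S).
So L(R) ⊄ L(S).

No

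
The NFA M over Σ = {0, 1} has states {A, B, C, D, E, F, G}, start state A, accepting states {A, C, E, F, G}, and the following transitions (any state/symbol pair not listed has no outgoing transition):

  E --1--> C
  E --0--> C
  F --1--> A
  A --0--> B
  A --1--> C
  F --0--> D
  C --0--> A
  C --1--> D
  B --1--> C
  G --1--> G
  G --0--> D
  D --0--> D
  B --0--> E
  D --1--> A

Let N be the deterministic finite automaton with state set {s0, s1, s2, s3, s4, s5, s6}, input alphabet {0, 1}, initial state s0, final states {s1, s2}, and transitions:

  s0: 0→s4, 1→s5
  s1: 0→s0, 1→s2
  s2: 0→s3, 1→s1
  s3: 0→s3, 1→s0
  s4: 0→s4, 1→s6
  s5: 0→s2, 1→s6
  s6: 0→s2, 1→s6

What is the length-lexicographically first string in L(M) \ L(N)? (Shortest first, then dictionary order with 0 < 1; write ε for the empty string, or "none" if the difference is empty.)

ε

The empty string ε is accepted by M but not by N.
Since ε is the unique shortest string, it is the required witness.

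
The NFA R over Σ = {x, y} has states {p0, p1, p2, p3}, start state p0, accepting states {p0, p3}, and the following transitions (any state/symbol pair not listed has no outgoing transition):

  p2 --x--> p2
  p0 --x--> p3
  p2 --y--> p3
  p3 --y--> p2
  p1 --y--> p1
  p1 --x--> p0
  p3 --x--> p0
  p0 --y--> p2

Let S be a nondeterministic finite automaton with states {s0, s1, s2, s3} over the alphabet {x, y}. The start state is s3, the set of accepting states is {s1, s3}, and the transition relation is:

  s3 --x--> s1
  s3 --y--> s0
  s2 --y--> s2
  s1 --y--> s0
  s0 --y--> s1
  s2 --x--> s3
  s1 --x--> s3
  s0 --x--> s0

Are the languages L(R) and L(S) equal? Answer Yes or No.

Yes

Exploring the product automaton R × S from the start pair (p0, s3), following both machines on each input symbol, reaches 3 state pairs: (p0, s3), (p3, s1), (p2, s0).
R accepts in {p0, p3} and S accepts in {s1, s3}. In every reachable pair the two components are either both accepting — (p0, s3), (p3, s1) — or both non-accepting, so no string is accepted by exactly one of the machines: L(R) \ L(S) and L(S) \ L(R) are both empty.
Hence every string is accepted by R iff it is accepted by S, and the two languages coincide.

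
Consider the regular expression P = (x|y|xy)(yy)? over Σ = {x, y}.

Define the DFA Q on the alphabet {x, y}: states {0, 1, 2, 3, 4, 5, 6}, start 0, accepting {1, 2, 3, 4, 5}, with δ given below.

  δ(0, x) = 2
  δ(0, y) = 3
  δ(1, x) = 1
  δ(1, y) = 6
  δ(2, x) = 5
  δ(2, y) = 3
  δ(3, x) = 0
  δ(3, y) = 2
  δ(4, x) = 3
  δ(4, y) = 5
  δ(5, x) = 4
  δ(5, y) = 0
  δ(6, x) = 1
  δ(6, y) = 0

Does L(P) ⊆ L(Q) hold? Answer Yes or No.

Yes

Converting the expression P to a DFA (subset construction, then merging equivalent states) gives the minimal DFA with states {p0, p1, p2, p3, p4, p5, p6, p7}, start state p0, accepting states {p1, p2, p4, p6, p7} and transitions p0: x→p1, y→p2; p1: x→p3, y→p4; p2: x→p3, y→p5; p3: x→p3, y→p3; p4: x→p3, y→p6; p5: x→p3, y→p7; p6: x→p3, y→p7; p7: x→p3, y→p3.
Exploring the product automaton P × Q from the start pair (p0, 0), following both machines on each input symbol, reaches 12 state pairs: (p0, 0), (p1, 2), (p2, 3), (p3, 5), (p4, 3), (p3, 0), (p5, 2), (p3, 4), (p6, 2), (p3, 2), (p3, 3), (p7, 3).
P accepts in {p1, p2, p4, p6, p7} and Q accepts in {1, 2, 3, 4, 5}. The reachable pairs whose P-component is accepting are (p1, 2), (p2, 3), (p4, 3), (p6, 2), (p7, 3); in each of them the Q-component is accepting too, so the product for L(P) \ L(Q) (P-component accepting, Q-component rejecting) has no reachable accepting pair and the difference is empty.
Hence every string in L(P) is also in L(Q).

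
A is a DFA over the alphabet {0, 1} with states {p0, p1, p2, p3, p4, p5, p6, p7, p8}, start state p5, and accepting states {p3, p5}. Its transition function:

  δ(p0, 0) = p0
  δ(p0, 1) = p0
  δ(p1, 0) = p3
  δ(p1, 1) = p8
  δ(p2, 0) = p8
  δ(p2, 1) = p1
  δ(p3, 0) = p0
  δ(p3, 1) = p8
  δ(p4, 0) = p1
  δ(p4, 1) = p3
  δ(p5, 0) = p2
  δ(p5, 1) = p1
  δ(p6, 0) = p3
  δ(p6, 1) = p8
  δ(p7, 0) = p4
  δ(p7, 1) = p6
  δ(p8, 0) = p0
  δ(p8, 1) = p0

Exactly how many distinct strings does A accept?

3

The useful subgraph on states {p1, p2, p3, p5} is acyclic, so L(A) is finite; the longest accepting path visits 4 useful states, giving maximum string length 3.
Counting accepting paths from p5 by length: 1 of length 0, 1 of length 2, 1 of length 3. Total 3.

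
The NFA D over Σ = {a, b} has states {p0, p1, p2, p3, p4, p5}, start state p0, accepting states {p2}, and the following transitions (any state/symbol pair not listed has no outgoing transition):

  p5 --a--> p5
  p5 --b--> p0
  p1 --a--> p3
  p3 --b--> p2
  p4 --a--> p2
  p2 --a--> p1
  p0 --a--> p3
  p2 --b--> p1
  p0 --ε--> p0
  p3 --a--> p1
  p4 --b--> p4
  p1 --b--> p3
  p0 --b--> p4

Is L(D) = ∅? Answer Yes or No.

No

The string ab is accepted: the run p0 → p3 → p2 ends in the accepting state p2.
Since at least one string is accepted, L(D) is not empty.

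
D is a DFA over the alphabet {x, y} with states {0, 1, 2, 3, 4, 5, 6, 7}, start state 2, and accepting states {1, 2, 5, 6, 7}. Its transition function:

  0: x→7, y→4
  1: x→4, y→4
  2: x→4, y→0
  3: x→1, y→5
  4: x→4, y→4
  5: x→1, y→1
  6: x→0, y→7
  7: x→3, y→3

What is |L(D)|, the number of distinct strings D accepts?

10

The useful subgraph on states {0, 1, 2, 3, 5, 7} is acyclic, so L(D) is finite; the longest accepting path visits 6 useful states, giving maximum string length 5.
Counting accepting paths from 2 by length: 1 of length 0, 1 of length 2, 4 of length 4, 4 of length 5. Total 10.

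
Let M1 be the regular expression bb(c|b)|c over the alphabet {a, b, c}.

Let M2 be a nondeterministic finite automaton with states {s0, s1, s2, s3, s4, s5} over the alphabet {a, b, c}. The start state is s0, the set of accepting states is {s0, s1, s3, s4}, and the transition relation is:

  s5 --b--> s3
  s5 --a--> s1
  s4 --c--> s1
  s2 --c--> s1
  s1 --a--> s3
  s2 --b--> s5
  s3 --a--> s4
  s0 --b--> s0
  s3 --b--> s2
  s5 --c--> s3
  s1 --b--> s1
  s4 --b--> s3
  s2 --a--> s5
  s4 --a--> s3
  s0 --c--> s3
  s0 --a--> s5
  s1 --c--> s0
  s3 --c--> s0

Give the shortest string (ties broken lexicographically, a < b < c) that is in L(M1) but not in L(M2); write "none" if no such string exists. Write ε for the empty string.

none

Converting the expression M1 to a DFA (subset construction, then merging equivalent states) gives the minimal DFA with states {r0, r1, r2, r3, r4}, start state r0, accepting states {r3} and transitions r0: a→r1, b→r2, c→r3; r1: a→r1, b→r1, c→r1; r2: a→r1, b→r4, c→r1; r3: a→r1, b→r1, c→r1; r4: a→r1, b→r3, c→r3.
Exploring the product automaton M1 × M2 from the start pair (r0, s0), following both machines on each input symbol, reaches 11 state pairs: (r0, s0), (r1, s5), (r2, s0), (r3, s3), (r1, s1), (r1, s3), (r4, s0), (r1, s4), (r1, s2), (r1, s0), (r3, s0).
M1 accepts in {r3} and M2 accepts in {s0, s1, s3, s4}. The reachable pairs whose M1-component is accepting are (r3, s3), (r3, s0); in each of them the M2-component is accepting too, so the product for L(M1) \ L(M2) (M1-component accepting, M2-component rejecting) has no reachable accepting pair and the difference is empty.
So every string accepted by M1 is also accepted by M2: L(M1) \ L(M2) = ∅ and there is no such string.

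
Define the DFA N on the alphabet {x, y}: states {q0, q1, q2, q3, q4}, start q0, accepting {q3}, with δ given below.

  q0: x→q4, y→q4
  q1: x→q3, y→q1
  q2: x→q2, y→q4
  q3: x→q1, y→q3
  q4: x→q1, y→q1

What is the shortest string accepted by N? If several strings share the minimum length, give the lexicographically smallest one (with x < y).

A breadth-first search from q0 reaches an accepting state first via the path q0 → q4 → q1 → q3 on input xxx.
No string of length < 3 is accepted (BFS exhausts all shorter strings without reaching an accepting state), and xxx is the lexicographically least accepting string of length 3.

xxx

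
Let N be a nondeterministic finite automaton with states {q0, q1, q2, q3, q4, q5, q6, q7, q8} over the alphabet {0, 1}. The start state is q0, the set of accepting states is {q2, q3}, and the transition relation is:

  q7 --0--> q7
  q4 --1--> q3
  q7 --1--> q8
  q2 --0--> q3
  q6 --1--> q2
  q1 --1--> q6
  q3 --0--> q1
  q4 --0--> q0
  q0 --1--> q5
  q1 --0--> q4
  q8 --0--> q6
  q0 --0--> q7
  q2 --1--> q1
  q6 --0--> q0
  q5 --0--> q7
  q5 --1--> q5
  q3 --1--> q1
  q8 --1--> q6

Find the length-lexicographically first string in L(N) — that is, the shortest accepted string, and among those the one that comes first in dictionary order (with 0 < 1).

A breadth-first search from q0 reaches an accepting state first via the path q0 → q7 → q8 → q6 → q2 on input 0101.
No string of length < 4 is accepted (BFS exhausts all shorter strings without reaching an accepting state), and 0101 is the lexicographically least accepting string of length 4.

0101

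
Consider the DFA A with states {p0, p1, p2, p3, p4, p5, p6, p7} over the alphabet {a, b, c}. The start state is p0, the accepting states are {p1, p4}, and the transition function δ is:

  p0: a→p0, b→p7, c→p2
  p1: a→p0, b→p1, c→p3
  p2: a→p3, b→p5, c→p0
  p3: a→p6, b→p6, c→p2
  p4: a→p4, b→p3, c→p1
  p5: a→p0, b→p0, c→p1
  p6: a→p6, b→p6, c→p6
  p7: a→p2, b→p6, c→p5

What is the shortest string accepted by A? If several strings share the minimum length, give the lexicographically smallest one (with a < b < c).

A breadth-first search from p0 reaches an accepting state first via the path p0 → p7 → p5 → p1 on input bcc.
No string of length < 3 is accepted (BFS exhausts all shorter strings without reaching an accepting state), and bcc is the lexicographically least accepting string of length 3.

bcc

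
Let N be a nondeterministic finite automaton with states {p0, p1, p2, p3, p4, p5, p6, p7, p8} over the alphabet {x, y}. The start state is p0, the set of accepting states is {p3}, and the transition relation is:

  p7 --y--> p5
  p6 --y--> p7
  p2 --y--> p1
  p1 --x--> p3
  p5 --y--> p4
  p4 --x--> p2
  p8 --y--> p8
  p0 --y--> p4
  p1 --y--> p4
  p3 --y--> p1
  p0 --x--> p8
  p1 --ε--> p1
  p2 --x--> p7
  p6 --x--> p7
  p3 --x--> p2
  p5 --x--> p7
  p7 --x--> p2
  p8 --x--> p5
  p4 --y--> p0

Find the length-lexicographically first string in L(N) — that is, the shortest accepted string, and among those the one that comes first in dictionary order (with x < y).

yxyx

A breadth-first search from p0 reaches an accepting state first via the path p0 → p4 → p2 → p1 → p3 on input yxyx.
No string of length < 4 is accepted (BFS exhausts all shorter strings without reaching an accepting state), and yxyx is the lexicographically least accepting string of length 4.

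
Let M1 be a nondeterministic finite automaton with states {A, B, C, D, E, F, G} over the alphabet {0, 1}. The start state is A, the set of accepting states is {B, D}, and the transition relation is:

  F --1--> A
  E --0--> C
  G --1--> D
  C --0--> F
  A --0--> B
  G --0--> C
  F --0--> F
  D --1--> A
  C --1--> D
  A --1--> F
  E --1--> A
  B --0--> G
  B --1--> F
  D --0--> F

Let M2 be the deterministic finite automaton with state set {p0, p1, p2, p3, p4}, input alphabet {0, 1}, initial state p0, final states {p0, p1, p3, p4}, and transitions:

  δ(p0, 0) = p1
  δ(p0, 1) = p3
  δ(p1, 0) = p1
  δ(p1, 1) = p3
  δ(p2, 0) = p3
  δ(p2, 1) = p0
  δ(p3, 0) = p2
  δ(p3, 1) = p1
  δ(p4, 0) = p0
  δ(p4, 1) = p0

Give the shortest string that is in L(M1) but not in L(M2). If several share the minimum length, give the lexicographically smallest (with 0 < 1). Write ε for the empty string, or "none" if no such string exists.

000010

The string 000010 is accepted by M1 but not by M2.
No shorter string lies in the difference, and 000010 is the lexicographically first length-6 string in L(M1) \ L(M2).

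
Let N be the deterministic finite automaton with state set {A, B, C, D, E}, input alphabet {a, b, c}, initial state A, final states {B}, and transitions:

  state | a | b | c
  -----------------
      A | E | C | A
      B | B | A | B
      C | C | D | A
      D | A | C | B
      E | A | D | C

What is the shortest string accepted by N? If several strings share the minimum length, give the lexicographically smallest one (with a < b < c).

A breadth-first search from A reaches an accepting state first via the path A → E → D → B on input abc.
No string of length < 3 is accepted (BFS exhausts all shorter strings without reaching an accepting state), and abc is the lexicographically least accepting string of length 3.

abc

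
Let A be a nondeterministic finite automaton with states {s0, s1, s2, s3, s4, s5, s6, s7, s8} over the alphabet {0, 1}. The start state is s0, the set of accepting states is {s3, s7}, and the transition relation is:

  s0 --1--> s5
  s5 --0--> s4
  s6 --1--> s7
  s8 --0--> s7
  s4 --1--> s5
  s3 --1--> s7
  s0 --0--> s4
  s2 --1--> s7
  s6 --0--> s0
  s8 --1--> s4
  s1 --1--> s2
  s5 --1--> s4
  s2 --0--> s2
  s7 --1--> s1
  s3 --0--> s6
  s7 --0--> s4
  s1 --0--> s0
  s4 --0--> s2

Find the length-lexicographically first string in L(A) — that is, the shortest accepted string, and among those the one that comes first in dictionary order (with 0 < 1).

A breadth-first search from s0 reaches an accepting state first via the path s0 → s4 → s2 → s7 on input 001.
No string of length < 3 is accepted (BFS exhausts all shorter strings without reaching an accepting state), and 001 is the lexicographically least accepting string of length 3.

001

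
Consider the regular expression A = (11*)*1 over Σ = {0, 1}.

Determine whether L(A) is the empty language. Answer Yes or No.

No

The string 1 matches the expression, so it belongs to L(A).
Since L(A) contains at least one string, it is not empty.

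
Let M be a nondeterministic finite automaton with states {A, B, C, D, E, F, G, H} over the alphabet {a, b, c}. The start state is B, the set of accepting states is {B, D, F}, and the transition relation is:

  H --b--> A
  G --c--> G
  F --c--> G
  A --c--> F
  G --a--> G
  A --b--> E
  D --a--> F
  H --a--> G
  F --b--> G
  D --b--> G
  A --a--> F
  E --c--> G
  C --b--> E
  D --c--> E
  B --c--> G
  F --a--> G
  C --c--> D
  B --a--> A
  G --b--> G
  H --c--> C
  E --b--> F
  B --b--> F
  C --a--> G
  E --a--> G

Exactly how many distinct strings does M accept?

The useful subgraph on states {A, B, E, F} is acyclic, so L(M) is finite; the longest accepting path visits 4 useful states, giving maximum string length 3.
Counting accepting paths from B by length: 1 of length 0, 1 of length 1, 2 of length 2, 1 of length 3. Total 5.

5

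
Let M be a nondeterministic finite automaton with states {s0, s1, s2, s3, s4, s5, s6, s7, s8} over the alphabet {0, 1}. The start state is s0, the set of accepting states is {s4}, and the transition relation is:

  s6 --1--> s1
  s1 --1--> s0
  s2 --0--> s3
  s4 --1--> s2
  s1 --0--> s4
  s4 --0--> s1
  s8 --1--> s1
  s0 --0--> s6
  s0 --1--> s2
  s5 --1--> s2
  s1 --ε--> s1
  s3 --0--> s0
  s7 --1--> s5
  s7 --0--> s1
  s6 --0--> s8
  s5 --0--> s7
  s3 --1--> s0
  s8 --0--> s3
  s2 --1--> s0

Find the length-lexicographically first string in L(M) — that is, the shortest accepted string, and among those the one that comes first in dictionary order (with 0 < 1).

A breadth-first search from s0 reaches an accepting state first via the path s0 → s6 → s1 → s4 on input 010.
No string of length < 3 is accepted (BFS exhausts all shorter strings without reaching an accepting state), and 010 is the lexicographically least accepting string of length 3.

010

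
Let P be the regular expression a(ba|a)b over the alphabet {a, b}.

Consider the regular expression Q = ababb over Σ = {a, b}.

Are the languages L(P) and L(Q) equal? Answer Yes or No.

No

The string aab is accepted by P but rejected by Q.
So L(P) ≠ L(Q).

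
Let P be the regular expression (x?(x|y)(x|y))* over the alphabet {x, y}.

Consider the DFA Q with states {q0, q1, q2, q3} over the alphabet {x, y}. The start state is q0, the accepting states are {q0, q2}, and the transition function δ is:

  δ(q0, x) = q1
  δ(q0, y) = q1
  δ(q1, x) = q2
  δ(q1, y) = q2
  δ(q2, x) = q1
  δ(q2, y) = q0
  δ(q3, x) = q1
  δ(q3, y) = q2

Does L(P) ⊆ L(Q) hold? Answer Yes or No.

No

The string xxx is in L(P) but not in L(Q).
So L(P) ⊄ L(Q).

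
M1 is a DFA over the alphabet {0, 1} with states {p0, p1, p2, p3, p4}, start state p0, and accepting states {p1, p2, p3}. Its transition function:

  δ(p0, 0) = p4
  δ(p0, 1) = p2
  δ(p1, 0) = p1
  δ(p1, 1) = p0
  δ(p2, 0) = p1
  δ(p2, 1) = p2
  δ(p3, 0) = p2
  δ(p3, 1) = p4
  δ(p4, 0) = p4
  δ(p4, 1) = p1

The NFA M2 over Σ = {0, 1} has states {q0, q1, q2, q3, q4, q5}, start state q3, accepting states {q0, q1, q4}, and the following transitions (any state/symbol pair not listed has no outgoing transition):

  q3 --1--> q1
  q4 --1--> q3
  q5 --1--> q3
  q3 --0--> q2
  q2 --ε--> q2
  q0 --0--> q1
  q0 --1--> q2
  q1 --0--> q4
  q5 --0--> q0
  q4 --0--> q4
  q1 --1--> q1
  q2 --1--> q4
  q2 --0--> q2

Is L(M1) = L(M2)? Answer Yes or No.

Yes

Exploring the product automaton M1 × M2 from the start pair (p0, q3), following both machines on each input symbol, reaches 4 state pairs: (p0, q3), (p4, q2), (p2, q1), (p1, q4).
M1 accepts in {p1, p2, p3} and M2 accepts in {q0, q1, q4}. In every reachable pair the two components are either both accepting — (p2, q1), (p1, q4) — or both non-accepting, so no string is accepted by exactly one of the machines: L(M1) \ L(M2) and L(M2) \ L(M1) are both empty.
Hence every string is accepted by M1 iff it is accepted by M2, and the two languages coincide.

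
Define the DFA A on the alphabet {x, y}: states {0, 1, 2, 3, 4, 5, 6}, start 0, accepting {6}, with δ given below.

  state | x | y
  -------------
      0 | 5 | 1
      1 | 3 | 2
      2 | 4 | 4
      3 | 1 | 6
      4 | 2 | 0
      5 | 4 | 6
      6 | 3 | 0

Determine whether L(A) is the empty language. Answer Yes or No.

No

The string xy is accepted: the run 0 → 5 → 6 ends in the accepting state 6.
Since at least one string is accepted, L(A) is not empty.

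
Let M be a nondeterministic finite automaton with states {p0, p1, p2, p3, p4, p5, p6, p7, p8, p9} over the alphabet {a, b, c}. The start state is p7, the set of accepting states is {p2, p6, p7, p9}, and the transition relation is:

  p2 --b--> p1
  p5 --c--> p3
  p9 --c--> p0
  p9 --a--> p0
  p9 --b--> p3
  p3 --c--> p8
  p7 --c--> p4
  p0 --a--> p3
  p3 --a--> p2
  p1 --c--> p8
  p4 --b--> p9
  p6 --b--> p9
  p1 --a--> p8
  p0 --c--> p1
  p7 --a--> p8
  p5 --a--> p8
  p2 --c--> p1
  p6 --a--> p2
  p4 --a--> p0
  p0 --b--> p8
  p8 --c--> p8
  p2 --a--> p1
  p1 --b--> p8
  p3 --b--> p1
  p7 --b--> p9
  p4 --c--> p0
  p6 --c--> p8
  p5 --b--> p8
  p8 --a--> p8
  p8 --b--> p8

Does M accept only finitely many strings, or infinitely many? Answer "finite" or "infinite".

The useful states (reachable from p7 and able to reach an accepting state) are {p0, p2, p3, p4, p7, p9}.
Restricted to these states the transition graph has no cycle, so every accepting path has bounded length and L is finite.

finite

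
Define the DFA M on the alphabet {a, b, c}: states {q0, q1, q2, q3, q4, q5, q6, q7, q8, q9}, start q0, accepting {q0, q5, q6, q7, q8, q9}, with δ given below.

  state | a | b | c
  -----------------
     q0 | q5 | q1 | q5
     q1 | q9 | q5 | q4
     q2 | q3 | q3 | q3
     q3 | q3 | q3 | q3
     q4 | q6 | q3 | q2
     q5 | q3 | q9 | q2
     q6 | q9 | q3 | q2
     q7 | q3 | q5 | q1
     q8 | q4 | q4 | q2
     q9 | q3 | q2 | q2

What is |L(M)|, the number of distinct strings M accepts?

The useful subgraph on states {q0, q1, q4, q5, q6, q9} is acyclic, so L(M) is finite; the longest accepting path visits 5 useful states, giving maximum string length 4.
Counting accepting paths from q0 by length: 1 of length 0, 2 of length 1, 4 of length 2, 2 of length 3, 1 of length 4. Total 10.

10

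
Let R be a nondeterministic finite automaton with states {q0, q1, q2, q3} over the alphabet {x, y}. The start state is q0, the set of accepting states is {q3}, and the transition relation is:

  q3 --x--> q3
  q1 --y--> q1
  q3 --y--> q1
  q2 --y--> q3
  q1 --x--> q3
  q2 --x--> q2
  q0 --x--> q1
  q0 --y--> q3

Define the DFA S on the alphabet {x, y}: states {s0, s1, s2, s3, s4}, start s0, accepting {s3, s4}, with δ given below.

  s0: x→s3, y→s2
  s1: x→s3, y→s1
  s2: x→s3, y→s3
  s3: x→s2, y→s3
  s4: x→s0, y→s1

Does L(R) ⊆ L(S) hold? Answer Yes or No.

The string y is in L(R) but not in L(S).
So L(R) ⊄ L(S).

No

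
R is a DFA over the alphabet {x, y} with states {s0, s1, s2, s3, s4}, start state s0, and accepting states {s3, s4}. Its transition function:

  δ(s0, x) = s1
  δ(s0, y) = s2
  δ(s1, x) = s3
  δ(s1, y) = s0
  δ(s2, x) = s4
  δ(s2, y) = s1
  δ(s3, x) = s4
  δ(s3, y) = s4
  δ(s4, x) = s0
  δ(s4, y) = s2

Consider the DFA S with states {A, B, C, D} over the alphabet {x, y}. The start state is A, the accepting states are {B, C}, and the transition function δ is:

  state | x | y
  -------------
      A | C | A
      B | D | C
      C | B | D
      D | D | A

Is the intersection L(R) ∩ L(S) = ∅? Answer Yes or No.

The string xx is accepted by both R and S.
Hence L(R) ∩ L(S) ≠ ∅.

No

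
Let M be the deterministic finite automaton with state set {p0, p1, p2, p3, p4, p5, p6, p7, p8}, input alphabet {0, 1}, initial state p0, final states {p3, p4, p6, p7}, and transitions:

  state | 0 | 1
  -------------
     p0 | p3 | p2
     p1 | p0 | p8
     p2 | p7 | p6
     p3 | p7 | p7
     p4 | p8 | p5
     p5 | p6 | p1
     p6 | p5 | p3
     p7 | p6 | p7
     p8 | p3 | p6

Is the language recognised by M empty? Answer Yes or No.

The string 0 is accepted: the run p0 → p3 ends in the accepting state p3.
Since at least one string is accepted, L(M) is not empty.

No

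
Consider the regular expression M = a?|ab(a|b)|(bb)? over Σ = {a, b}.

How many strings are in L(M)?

5

The expression has no Kleene star, so L(M) is finite. Expanding the alternatives gives {ε, a, bb, aba, abb}.
That is 1 of length 0, 1 of length 1, 1 of length 2, 2 of length 3: 5 strings in all.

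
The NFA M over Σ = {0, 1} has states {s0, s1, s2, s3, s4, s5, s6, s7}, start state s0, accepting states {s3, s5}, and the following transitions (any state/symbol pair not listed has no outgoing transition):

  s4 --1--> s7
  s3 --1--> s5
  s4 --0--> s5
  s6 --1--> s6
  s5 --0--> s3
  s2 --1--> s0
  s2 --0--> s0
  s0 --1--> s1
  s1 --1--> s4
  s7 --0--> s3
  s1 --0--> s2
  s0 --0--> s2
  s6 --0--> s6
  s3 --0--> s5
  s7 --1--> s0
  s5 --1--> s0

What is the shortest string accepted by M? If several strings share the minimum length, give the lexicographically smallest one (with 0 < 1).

110

A breadth-first search from s0 reaches an accepting state first via the path s0 → s1 → s4 → s5 on input 110.
No string of length < 3 is accepted (BFS exhausts all shorter strings without reaching an accepting state), and 110 is the lexicographically least accepting string of length 3.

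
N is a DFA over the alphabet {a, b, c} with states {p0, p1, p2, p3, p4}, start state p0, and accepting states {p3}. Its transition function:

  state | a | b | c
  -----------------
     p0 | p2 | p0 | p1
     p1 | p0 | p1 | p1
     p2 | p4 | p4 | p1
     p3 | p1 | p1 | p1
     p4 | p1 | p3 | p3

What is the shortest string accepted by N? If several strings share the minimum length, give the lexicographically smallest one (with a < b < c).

aab

A breadth-first search from p0 reaches an accepting state first via the path p0 → p2 → p4 → p3 on input aab.
No string of length < 3 is accepted (BFS exhausts all shorter strings without reaching an accepting state), and aab is the lexicographically least accepting string of length 3.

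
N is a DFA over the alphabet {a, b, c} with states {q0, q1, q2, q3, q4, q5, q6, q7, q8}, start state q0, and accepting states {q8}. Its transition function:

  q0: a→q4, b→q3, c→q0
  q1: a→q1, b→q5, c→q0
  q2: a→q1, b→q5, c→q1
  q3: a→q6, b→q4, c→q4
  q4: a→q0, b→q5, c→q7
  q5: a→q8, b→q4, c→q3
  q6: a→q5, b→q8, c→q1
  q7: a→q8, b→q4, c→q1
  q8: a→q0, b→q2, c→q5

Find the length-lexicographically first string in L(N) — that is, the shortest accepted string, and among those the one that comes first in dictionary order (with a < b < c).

aba

A breadth-first search from q0 reaches an accepting state first via the path q0 → q4 → q5 → q8 on input aba.
No string of length < 3 is accepted (BFS exhausts all shorter strings without reaching an accepting state), and aba is the lexicographically least accepting string of length 3.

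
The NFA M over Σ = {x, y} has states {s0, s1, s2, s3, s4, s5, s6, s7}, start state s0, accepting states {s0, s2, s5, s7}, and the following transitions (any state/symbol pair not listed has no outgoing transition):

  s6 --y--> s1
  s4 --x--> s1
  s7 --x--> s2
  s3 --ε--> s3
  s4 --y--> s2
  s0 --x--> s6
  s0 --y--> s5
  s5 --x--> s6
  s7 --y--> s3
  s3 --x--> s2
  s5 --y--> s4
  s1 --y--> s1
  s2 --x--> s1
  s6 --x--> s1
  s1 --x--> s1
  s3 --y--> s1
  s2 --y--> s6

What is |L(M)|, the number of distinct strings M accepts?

The useful subgraph on states {s0, s2, s4, s5} is acyclic, so L(M) is finite; the longest accepting path visits 4 useful states, giving maximum string length 3.
Counting accepting paths from s0 by length: 1 of length 0, 1 of length 1, 1 of length 3. Total 3.

3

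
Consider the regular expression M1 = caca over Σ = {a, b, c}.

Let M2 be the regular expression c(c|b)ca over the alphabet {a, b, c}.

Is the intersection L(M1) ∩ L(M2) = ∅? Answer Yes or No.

Yes

Converting the expression M1 to a DFA (subset construction, then merging equivalent states) gives the minimal DFA with states {r0, r1, r2, r3, r4, r5}, start state r0, accepting states {r5} and transitions r0: a→r1, b→r1, c→r2; r1: a→r1, b→r1, c→r1; r2: a→r3, b→r1, c→r1; r3: a→r1, b→r1, c→r4; r4: a→r5, b→r1, c→r1; r5: a→r1, b→r1, c→r1.
Converting the expression M2 to a DFA (subset construction, then merging equivalent states) gives the minimal DFA with states {t0, t1, t2, t3, t4, t5}, start state t0, accepting states {t5} and transitions t0: a→t1, b→t1, c→t2; t1: a→t1, b→t1, c→t1; t2: a→t1, b→t3, c→t3; t3: a→t1, b→t1, c→t4; t4: a→t5, b→t1, c→t1; t5: a→t1, b→t1, c→t1.
Exploring the product automaton M1 × M2 from the start pair (r0, t0), following both machines on each input symbol, reaches 9 state pairs: (r0, t0), (r1, t1), (r2, t2), (r3, t1), (r1, t3), (r4, t1), (r1, t4), (r5, t1), (r1, t5).
M1 accepts in {r5} and M2 accepts in {t5}; no reachable pair has both components accepting, so no string drives both machines to acceptance simultaneously and L(M1) ∩ L(M2) = ∅.
So no string is accepted by both, and the intersection is empty.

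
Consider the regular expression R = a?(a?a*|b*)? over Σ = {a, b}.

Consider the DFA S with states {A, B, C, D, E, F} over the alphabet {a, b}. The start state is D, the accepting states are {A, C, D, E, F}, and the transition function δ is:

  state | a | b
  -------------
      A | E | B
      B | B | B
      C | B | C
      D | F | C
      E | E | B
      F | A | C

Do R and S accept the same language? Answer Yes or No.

Converting the expression R to a DFA (subset construction, then merging equivalent states) gives the minimal DFA with states {r0, r1, r2, r3, r4}, start state r0, accepting states {r0, r1, r2, r3} and transitions r0: a→r1, b→r2; r1: a→r3, b→r2; r2: a→r4, b→r2; r3: a→r3, b→r4; r4: a→r4, b→r4.
Exploring the product automaton R × S from the start pair (r0, D), following both machines on each input symbol, reaches 6 state pairs: (r0, D), (r1, F), (r2, C), (r3, A), (r4, B), (r3, E).
R accepts in {r0, r1, r2, r3} and S accepts in {A, C, D, E, F}. In every reachable pair the two components are either both accepting — (r0, D), (r1, F), (r2, C), (r3, A), (r3, E) — or both non-accepting, so no string is accepted by exactly one of the machines: L(R) \ L(S) and L(S) \ L(R) are both empty.
Hence every string is accepted by R iff it is accepted by S, and the two languages coincide.

Yes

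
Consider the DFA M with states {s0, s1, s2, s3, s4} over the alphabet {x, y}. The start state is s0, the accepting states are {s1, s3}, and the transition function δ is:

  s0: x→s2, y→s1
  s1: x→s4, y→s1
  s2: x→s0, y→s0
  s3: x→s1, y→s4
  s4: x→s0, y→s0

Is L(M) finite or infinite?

State s1 is reachable from the start and can reach an accepting state, and it lies on the cycle s1 → s1.
Traversing that cycle any number of times yields accepted strings of unbounded length, so the language is infinite.

infinite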